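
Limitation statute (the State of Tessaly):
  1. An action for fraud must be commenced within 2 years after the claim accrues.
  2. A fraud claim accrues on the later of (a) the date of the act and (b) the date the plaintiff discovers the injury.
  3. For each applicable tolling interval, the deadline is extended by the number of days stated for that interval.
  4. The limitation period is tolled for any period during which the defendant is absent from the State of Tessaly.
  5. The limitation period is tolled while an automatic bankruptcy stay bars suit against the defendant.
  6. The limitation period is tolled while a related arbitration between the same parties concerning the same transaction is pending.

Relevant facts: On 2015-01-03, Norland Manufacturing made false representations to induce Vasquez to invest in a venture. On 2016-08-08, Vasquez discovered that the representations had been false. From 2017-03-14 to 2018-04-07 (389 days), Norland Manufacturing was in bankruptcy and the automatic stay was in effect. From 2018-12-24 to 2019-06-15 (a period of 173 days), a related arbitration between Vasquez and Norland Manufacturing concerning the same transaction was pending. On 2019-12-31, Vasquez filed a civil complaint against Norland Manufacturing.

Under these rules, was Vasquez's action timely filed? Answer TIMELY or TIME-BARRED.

TIMELY

Taking the later of the act (2015-01-03) and discovery (2016-08-08), the claim accrued on 2016-08-08.
2 years from 2016-08-08 is 2018-08-08.
The period was tolled for 389 days by the automatic bankruptcy stay (2017-03-14 to 2018-04-07), pushing the deadline to 2019-09-01.
The pending related arbitration from 2018-12-24 to 2019-06-15 tolled the period for 173 days, extending the deadline to 2020-02-21.
Vasquez filed on 2019-12-31, before the 2020-02-21 deadline, so the action is timely.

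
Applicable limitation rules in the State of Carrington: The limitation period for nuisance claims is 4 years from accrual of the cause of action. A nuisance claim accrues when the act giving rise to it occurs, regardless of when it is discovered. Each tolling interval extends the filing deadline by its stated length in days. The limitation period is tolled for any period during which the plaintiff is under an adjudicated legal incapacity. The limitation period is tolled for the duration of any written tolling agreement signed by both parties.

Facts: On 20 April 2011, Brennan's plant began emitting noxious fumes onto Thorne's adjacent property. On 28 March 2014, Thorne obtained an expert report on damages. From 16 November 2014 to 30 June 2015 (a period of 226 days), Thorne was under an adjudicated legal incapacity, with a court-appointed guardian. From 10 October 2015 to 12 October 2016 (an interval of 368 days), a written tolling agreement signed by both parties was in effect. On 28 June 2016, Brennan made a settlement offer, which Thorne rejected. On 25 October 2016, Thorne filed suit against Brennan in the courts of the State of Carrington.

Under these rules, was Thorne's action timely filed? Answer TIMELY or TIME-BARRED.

TIMELY

The limitation period began to run on 20 April 2011.
The untolled deadline — 4 years after 20 April 2011 — is 20 April 2015.
The plaintiff's legal incapacity from 16 November 2014 to 30 June 2015 tolled the period for 226 days, extending the deadline to 2 December 2015.
The period was tolled for 368 days by the written tolling agreement (10 October 2015 to 12 October 2016), pushing the deadline to 4 December 2016.
Nothing else in the chronology tolls or restarts the period.
Thorne filed on 25 October 2016, before the 4 December 2016 deadline, so the action is timely.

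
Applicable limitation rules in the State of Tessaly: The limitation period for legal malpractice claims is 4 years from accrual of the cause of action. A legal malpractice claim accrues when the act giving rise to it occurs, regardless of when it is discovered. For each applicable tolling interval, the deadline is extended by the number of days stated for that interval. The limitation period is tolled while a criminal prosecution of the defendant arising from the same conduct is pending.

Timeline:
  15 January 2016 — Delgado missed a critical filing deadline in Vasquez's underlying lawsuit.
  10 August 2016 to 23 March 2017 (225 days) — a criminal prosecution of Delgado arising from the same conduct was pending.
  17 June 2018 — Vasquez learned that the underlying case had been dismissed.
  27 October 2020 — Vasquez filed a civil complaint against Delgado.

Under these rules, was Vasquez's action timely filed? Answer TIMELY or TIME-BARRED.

Accrual is governed by the date of the act, so the period began to run on 15 January 2016; the later discovery on 17 June 2018 is irrelevant under the stated rule.
The untolled deadline — 4 years after 15 January 2016 — is 15 January 2020.
Because the pending criminal prosecution ran from 10 August 2016 to 23 March 2017, the deadline is extended by 225 days to 27 August 2020.
Filing on 27 October 2020 missed the 27 August 2020 deadline — the action is time-barred.

TIME-BARRED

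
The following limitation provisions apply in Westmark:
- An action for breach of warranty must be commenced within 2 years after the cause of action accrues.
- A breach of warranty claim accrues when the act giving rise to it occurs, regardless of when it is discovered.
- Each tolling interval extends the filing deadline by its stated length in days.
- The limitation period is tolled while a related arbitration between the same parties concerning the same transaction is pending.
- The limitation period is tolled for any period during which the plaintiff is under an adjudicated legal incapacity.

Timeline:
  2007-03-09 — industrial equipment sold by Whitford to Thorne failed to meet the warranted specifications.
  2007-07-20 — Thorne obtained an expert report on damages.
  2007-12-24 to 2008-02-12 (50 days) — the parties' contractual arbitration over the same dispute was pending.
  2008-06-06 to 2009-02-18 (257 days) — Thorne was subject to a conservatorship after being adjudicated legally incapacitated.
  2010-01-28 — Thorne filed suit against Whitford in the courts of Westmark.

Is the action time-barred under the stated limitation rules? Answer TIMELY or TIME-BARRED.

The claim accrued on 2007-03-09, when the wrongful act occurred.
2 years from 2007-03-09 is 2009-03-09.
Because the pending related arbitration ran from 2007-12-24 to 2008-02-12, the deadline is extended by 50 days to 2009-04-28.
The period was tolled for 257 days by the plaintiff's legal incapacity (2008-06-06 to 2009-02-18), pushing the deadline to 2010-01-10.
None of the other events listed affects the running of the period under the stated rules.
The 2010-01-28 filing falls after the 2010-01-10 deadline; the claim is time-barred.

TIME-BARRED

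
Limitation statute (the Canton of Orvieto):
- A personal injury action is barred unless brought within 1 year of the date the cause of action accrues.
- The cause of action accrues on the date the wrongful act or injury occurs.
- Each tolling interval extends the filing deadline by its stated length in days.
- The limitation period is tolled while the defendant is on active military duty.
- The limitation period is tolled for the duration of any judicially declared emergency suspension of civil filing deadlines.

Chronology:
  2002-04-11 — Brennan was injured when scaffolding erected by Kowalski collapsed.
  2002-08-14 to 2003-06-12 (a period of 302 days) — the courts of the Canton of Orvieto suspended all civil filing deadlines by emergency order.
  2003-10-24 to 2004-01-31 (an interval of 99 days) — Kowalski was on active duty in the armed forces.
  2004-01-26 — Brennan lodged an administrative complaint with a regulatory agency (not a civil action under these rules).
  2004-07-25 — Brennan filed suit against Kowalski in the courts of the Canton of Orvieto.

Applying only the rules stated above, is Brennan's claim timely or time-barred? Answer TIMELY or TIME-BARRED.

The claim accrued on 2002-04-11, when the wrongful act occurred.
Adding the 1 year base period to 2002-04-11 gives a deadline of 2003-04-11, before any tolling.
The emergency suspension of filing deadlines from 2002-08-14 to 2003-06-12 tolled the period for 302 days, extending the deadline to 2004-02-07.
The period was tolled for 99 days by the defendant's active military service (2003-10-24 to 2004-01-31), pushing the deadline to 2004-05-16.
The other events in the timeline have no effect on the limitation period under the stated rules.
Filing on 2004-07-25 missed the 2004-05-16 deadline — the action is time-barred.

TIME-BARRED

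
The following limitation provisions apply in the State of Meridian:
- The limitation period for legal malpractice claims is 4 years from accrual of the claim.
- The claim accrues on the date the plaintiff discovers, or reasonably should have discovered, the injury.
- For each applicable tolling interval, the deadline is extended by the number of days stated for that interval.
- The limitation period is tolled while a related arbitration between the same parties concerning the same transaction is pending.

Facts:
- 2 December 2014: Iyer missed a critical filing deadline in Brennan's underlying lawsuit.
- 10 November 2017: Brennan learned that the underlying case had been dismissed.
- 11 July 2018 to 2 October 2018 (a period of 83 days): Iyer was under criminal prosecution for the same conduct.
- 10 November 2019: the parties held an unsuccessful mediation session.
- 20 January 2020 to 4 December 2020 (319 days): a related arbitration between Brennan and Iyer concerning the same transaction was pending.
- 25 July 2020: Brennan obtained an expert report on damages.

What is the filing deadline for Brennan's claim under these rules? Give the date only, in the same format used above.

The claim did not accrue until Brennan discovered the injury on 10 November 2017; the 2 December 2014 act date does not start the clock under the stated rule.
The untolled deadline — 4 years after 10 November 2017 — is 10 November 2021.
Because the pending related arbitration ran from 20 January 2020 to 4 December 2020, the deadline is extended by 319 days to 25 September 2022.
Although a criminal prosecution ran from 11 July 2018 to 2 October 2018, the stated rules do not make that a tolling event, so it is disregarded.
Nothing else in the chronology tolls or restarts the period.

25 September 2022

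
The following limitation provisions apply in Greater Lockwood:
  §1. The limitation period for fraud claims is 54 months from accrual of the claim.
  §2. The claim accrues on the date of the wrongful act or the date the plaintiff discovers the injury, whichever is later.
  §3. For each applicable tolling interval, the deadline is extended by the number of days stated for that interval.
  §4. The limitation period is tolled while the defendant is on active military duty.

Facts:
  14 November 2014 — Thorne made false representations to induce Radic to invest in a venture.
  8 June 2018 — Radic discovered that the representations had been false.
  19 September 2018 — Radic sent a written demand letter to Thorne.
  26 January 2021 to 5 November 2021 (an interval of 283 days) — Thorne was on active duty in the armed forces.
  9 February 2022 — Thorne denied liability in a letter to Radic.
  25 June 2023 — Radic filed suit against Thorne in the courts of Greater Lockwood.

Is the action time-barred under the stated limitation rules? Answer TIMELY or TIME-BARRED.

TIMELY

Because discovery on 8 June 2018 post-dates the 14 November 2014 act, accrual under the later-of rule falls on 8 June 2018.
The untolled deadline — 54 months after 8 June 2018 — is 8 December 2022.
The period was tolled for 283 days by the defendant's active military service (26 January 2021 to 5 November 2021), pushing the deadline to 17 September 2023.
Nothing else in the chronology tolls or restarts the period.
Filing on 25 June 2023 beat the 17 September 2023 deadline — the action is timely.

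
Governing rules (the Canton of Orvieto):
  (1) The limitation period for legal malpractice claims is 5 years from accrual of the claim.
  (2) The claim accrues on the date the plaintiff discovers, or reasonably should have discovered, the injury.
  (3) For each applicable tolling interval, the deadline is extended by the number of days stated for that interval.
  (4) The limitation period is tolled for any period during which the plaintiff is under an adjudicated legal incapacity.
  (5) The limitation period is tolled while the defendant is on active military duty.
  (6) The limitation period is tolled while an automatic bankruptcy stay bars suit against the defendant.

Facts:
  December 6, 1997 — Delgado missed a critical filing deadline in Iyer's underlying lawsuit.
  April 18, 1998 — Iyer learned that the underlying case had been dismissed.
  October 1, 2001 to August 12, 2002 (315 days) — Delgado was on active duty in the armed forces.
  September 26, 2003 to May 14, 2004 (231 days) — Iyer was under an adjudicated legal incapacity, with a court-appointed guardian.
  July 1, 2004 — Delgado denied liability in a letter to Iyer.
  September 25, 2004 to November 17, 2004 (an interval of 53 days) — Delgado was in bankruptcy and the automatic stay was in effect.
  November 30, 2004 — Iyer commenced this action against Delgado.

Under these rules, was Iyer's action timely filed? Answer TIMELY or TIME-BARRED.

TIMELY

Accrual is tied to discovery, so the period began on April 18, 1998 rather than on December 6, 1997 when the act occurred.
The untolled deadline — 5 years after April 18, 1998 — is April 18, 2003.
The period was tolled for 315 days by the defendant's active military service (October 1, 2001 to August 12, 2002), pushing the deadline to February 27, 2004.
Because the plaintiff's legal incapacity ran from September 26, 2003 to May 14, 2004, the deadline is extended by 231 days to October 15, 2004.
Because the automatic bankruptcy stay ran from September 25, 2004 to November 17, 2004, the deadline is extended by 53 days to December 7, 2004.
Nothing else in the chronology tolls or restarts the period.
Iyer filed on November 30, 2004, before the December 7, 2004 deadline, so the action is timely.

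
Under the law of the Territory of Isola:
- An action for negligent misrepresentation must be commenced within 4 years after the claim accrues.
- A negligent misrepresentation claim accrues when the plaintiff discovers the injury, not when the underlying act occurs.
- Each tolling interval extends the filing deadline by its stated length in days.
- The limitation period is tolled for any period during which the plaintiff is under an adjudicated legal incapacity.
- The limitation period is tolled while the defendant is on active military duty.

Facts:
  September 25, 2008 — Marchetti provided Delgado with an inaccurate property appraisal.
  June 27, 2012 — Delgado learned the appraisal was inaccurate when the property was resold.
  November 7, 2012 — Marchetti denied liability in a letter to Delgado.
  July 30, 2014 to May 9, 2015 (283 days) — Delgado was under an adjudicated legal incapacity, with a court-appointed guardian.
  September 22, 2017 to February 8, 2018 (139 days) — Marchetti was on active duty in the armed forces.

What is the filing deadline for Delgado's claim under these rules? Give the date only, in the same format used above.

Under the discovery rule, the claim accrued on June 27, 2012, when Delgado discovered the injury — not on the September 25, 2008 date of the underlying act.
4 years from June 27, 2012 is June 27, 2016.
The plaintiff's legal incapacity from July 30, 2014 to May 9, 2015 tolled the period for 283 days, extending the deadline to April 6, 2017.
The defendant's active military service from September 22, 2017 to February 8, 2018 began after the period had already run on April 6, 2017, so it has no tolling effect.
Nothing else in the chronology tolls or restarts the period.

April 6, 2017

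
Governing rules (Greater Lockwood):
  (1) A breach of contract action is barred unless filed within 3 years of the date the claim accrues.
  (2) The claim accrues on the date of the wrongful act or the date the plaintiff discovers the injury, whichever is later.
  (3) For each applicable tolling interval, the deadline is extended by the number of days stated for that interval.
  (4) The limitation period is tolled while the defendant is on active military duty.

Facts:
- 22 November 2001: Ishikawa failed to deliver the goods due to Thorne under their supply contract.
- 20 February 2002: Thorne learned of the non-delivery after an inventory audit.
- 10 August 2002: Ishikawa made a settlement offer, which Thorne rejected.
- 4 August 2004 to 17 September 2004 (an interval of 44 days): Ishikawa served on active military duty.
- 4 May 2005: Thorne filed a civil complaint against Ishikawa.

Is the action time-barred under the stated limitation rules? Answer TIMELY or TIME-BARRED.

TIME-BARRED

Because discovery on 20 February 2002 post-dates the 22 November 2001 act, accrual under the later-of rule falls on 20 February 2002.
Adding the 3 years base period to 20 February 2002 gives a deadline of 20 February 2005, before any tolling.
Because the defendant's active military service ran from 4 August 2004 to 17 September 2004, the deadline is extended by 44 days to 5 April 2005.
The other events in the timeline have no effect on the limitation period under the stated rules.
Thorne filed on 4 May 2005, after the 5 April 2005 deadline, so the action is time-barred.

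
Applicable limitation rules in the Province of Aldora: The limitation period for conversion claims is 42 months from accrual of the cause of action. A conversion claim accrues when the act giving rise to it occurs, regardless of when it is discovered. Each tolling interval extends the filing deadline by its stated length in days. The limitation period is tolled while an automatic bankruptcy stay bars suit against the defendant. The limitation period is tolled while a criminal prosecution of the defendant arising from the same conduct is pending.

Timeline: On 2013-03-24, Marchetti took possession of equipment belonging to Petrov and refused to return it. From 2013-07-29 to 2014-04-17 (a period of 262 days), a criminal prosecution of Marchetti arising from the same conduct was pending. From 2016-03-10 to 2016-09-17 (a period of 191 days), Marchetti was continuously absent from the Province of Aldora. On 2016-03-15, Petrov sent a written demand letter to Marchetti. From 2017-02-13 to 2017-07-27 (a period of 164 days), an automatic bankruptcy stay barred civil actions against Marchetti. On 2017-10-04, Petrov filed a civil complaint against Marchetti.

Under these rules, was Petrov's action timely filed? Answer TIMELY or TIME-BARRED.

TIMELY

The limitation period began to run on 2013-03-24.
Adding the 42 months base period to 2013-03-24 gives a deadline of 2016-09-24, before any tolling.
The pending criminal prosecution from 2013-07-29 to 2014-04-17 tolled the period for 262 days, extending the deadline to 2017-06-13.
The period was tolled for 164 days by the automatic bankruptcy stay (2017-02-13 to 2017-07-27), pushing the deadline to 2017-11-24.
Although the defendant's absence ran from 2016-03-10 to 2016-09-17, the stated rules do not make that a tolling event, so it is disregarded.
Nothing else in the chronology tolls or restarts the period.
Petrov filed on 2017-10-04, before the 2017-11-24 deadline, so the action is timely.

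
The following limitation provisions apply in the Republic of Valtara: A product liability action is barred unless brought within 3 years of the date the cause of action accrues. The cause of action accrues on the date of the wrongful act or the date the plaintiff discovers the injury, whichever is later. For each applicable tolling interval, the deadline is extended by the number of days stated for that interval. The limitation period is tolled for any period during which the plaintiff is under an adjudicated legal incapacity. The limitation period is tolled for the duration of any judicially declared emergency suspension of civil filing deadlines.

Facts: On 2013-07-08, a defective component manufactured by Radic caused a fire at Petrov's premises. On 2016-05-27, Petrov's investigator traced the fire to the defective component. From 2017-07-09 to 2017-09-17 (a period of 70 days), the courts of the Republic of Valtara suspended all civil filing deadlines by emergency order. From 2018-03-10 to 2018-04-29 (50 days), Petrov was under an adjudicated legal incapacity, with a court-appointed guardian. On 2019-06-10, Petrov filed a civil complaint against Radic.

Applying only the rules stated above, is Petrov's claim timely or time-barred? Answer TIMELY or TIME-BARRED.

Taking the later of the act (2013-07-08) and discovery (2016-05-27), the claim accrued on 2016-05-27.
Adding the 3 years base period to 2016-05-27 gives a deadline of 2019-05-27, before any tolling.
The period was tolled for 70 days by the emergency suspension of filing deadlines (2017-07-09 to 2017-09-17), pushing the deadline to 2019-08-05.
The period was tolled for 50 days by the plaintiff's legal incapacity (2018-03-10 to 2018-04-29), pushing the deadline to 2019-09-24.
Petrov filed on 2019-06-10, before the 2019-09-24 deadline, so the action is timely.

TIMELY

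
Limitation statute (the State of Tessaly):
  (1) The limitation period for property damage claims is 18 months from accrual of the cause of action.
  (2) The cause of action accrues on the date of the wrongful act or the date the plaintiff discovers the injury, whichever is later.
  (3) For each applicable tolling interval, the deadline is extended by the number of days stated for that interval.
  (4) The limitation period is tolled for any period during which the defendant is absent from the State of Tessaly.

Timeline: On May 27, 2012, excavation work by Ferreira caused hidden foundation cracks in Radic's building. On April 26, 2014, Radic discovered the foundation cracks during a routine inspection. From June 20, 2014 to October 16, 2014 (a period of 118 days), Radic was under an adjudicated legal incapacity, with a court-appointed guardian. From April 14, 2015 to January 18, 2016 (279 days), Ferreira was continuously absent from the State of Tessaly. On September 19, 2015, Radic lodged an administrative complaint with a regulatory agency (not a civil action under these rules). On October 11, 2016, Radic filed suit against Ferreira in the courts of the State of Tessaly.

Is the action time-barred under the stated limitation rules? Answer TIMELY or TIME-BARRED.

Because discovery on April 26, 2014 post-dates the May 27, 2012 act, accrual under the later-of rule falls on April 26, 2014.
The untolled deadline — 18 months after April 26, 2014 — is October 26, 2015.
The period was tolled for 279 days by the defendant's absence from the jurisdiction (April 14, 2015 to January 18, 2016), pushing the deadline to July 31, 2016.
The plaintiff's legal incapacity from June 20, 2014 to October 16, 2014 does not toll the period, because no stated rule makes the plaintiff's incapacity a tolling event.
None of the other events listed affects the running of the period under the stated rules.
The October 11, 2016 filing falls after the July 31, 2016 deadline; the claim is time-barred.

TIME-BARRED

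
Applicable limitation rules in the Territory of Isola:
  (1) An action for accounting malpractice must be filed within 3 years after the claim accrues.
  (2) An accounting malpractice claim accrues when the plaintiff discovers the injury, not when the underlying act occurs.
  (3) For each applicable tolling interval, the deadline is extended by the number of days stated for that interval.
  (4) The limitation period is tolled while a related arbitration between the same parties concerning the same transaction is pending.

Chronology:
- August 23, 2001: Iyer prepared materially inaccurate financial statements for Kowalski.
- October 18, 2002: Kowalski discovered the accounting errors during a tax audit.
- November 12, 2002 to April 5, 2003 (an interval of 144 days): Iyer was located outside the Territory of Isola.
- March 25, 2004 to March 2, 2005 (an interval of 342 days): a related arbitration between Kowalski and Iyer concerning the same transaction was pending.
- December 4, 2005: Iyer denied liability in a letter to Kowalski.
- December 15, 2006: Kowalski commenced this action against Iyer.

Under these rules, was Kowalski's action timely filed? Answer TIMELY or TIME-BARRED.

Accrual is tied to discovery, so the period began on October 18, 2002 rather than on August 23, 2001 when the act occurred.
The untolled deadline — 3 years after October 18, 2002 — is October 18, 2005.
The pending related arbitration from March 25, 2004 to March 2, 2005 tolled the period for 342 days, extending the deadline to September 25, 2006.
Although the defendant's absence ran from November 12, 2002 to April 5, 2003, the stated rules do not make that a tolling event, so it is disregarded.
The other events in the timeline have no effect on the limitation period under the stated rules.
Kowalski filed on December 15, 2006, after the September 25, 2006 deadline, so the action is time-barred.

TIME-BARRED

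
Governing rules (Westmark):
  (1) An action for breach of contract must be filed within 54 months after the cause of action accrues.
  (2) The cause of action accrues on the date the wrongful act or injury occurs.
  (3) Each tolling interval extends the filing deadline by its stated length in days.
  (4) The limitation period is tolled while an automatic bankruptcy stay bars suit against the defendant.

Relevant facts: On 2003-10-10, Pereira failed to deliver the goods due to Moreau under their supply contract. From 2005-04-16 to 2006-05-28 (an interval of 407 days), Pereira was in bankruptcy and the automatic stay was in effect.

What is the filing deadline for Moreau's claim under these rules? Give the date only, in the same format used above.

2009-05-22

The cause of action accrued on 2003-10-10, the date of the act.
The untolled deadline — 54 months after 2003-10-10 — is 2008-04-10.
The period was tolled for 407 days by the automatic bankruptcy stay (2005-04-16 to 2006-05-28), pushing the deadline to 2009-05-22.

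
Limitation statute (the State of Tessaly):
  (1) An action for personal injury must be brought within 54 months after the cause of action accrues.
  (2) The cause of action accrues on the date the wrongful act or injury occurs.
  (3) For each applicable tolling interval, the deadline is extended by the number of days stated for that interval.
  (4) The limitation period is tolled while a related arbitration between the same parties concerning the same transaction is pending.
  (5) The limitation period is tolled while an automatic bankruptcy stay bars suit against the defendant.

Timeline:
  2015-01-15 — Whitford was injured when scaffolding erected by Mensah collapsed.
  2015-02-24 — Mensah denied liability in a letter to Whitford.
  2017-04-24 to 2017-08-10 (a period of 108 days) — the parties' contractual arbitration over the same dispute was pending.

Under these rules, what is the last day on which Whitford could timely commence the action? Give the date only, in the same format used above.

2019-10-31

The limitation period began to run on 2015-01-15.
54 months from 2015-01-15 is 2019-07-15.
The pending related arbitration from 2017-04-24 to 2017-08-10 tolled the period for 108 days, extending the deadline to 2019-10-31.
Nothing else in the chronology tolls or restarts the period.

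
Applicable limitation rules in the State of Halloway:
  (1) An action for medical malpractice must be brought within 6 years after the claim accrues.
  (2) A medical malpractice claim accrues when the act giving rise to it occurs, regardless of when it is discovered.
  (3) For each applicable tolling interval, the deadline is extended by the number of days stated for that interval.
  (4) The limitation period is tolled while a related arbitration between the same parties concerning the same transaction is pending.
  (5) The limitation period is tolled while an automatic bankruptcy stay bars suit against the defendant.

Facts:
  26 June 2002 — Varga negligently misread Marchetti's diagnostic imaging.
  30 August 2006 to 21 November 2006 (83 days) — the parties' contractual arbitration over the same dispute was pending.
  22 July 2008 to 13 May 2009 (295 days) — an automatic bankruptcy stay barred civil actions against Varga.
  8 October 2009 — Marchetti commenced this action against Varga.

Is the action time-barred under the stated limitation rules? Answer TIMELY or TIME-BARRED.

The limitation period began to run on 26 June 2002.
The untolled deadline — 6 years after 26 June 2002 — is 26 June 2008.
The period was tolled for 83 days by the pending related arbitration (30 August 2006 to 21 November 2006), pushing the deadline to 17 September 2008.
Because the automatic bankruptcy stay ran from 22 July 2008 to 13 May 2009, the deadline is extended by 295 days to 9 July 2009.
The 8 October 2009 filing falls after the 9 July 2009 deadline; the claim is time-barred.

TIME-BARRED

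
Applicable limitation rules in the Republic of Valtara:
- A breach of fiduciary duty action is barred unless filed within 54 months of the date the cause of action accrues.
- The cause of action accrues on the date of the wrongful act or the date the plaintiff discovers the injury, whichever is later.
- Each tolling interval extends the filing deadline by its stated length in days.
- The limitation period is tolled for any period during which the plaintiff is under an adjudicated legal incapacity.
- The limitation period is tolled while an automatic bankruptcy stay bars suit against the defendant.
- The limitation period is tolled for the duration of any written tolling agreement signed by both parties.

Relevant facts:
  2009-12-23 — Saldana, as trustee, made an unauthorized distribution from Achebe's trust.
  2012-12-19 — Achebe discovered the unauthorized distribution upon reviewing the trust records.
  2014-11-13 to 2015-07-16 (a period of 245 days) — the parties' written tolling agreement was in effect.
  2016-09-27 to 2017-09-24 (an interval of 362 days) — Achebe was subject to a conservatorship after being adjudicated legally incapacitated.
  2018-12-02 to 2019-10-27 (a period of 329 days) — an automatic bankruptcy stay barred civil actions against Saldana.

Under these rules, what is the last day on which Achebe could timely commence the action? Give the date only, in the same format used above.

Taking the later of the act (2009-12-23) and discovery (2012-12-19), the claim accrued on 2012-12-19.
54 months from 2012-12-19 is 2017-06-19.
The written tolling agreement from 2014-11-13 to 2015-07-16 tolled the period for 245 days, extending the deadline to 2018-02-19.
Because the plaintiff's legal incapacity ran from 2016-09-27 to 2017-09-24, the deadline is extended by 362 days to 2019-02-16.
The period was tolled for 329 days by the automatic bankruptcy stay (2018-12-02 to 2019-10-27), pushing the deadline to 2020-01-11.

2020-01-11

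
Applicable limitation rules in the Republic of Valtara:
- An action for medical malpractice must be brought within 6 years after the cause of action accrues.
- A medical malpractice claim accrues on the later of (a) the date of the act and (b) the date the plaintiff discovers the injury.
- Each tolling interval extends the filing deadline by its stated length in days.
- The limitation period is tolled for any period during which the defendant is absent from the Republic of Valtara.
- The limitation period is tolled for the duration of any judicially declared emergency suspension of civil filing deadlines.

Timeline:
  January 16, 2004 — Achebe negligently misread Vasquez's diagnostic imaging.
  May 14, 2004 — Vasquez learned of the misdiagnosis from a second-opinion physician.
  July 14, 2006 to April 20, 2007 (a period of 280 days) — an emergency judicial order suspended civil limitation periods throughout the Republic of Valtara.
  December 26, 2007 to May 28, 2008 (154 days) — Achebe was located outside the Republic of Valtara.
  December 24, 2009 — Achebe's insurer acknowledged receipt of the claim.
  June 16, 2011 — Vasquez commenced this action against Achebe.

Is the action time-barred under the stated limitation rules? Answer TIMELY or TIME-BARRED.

TIMELY

Because discovery on May 14, 2004 post-dates the January 16, 2004 act, accrual under the later-of rule falls on May 14, 2004.
Adding the 6 years base period to May 14, 2004 gives a deadline of May 14, 2010, before any tolling.
The emergency suspension of filing deadlines from July 14, 2006 to April 20, 2007 tolled the period for 280 days, extending the deadline to February 18, 2011.
Because the defendant's absence from the jurisdiction ran from December 26, 2007 to May 28, 2008, the deadline is extended by 154 days to July 22, 2011.
The other events in the timeline have no effect on the limitation period under the stated rules.
The June 16, 2011 filing precedes the July 22, 2011 deadline; the claim is timely.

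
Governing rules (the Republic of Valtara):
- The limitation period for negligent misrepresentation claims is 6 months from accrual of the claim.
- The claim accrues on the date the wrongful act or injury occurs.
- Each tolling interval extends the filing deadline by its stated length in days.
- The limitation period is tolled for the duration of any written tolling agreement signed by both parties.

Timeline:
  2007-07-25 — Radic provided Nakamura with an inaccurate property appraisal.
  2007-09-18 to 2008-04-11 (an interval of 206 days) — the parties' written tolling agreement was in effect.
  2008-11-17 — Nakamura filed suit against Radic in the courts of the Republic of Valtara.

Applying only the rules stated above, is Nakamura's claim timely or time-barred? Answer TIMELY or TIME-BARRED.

TIME-BARRED

The limitation period began to run on 2007-07-25.
The untolled deadline — 6 months after 2007-07-25 — is 2008-01-25.
Because the written tolling agreement ran from 2007-09-18 to 2008-04-11, the deadline is extended by 206 days to 2008-08-18.
The 2008-11-17 filing falls after the 2008-08-18 deadline; the claim is time-barred.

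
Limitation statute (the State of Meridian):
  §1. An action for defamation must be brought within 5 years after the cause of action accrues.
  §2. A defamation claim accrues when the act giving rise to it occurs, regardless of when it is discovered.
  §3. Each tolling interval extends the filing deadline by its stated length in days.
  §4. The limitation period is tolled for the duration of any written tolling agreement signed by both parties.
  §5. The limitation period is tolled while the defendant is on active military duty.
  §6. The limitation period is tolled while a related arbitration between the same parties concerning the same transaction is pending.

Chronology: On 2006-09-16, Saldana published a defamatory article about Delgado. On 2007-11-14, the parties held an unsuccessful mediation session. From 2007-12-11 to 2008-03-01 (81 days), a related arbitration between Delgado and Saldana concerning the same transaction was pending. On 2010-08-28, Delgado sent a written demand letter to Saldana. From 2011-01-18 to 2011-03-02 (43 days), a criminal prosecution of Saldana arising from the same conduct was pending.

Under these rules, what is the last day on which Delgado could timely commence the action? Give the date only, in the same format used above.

2011-12-06

The claim accrued on 2006-09-16, when the wrongful act occurred.
The untolled deadline — 5 years after 2006-09-16 — is 2011-09-16.
The period was tolled for 81 days by the pending related arbitration (2007-12-11 to 2008-03-01), pushing the deadline to 2011-12-06.
The pending criminal prosecution from 2011-01-18 to 2011-03-02 does not toll the period, because no stated rule makes a criminal prosecution a tolling event.
Nothing else in the chronology tolls or restarts the period.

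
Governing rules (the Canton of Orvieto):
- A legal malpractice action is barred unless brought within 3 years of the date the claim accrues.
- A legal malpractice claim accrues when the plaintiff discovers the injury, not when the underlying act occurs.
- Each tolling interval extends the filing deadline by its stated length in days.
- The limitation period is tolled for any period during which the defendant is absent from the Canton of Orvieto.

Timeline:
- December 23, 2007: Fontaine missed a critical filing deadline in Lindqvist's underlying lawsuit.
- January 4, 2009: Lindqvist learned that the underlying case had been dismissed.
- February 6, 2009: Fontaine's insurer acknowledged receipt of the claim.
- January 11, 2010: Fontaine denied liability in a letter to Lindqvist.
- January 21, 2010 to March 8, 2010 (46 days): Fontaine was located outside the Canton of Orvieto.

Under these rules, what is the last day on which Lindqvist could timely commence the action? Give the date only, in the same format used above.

The claim did not accrue until Lindqvist discovered the injury on January 4, 2009; the December 23, 2007 act date does not start the clock under the stated rule.
3 years from January 4, 2009 is January 4, 2012.
Because the defendant's absence from the jurisdiction ran from January 21, 2010 to March 8, 2010, the deadline is extended by 46 days to February 19, 2012.
None of the other events listed affects the running of the period under the stated rules.

February 19, 2012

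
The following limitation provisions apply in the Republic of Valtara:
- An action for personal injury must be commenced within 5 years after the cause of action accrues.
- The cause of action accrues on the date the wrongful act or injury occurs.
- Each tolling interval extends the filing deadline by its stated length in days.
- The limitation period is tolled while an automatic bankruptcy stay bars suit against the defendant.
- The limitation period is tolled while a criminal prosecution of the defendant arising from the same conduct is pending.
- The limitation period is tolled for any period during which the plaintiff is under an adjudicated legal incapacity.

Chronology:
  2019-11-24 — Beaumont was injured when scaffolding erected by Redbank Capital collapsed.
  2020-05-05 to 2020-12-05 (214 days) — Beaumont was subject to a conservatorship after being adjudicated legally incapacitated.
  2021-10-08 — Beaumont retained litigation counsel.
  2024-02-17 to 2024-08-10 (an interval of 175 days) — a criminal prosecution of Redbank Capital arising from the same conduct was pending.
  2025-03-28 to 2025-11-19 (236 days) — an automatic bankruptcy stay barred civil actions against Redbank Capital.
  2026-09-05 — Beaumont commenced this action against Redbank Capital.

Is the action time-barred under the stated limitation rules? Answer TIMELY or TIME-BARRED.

TIME-BARRED

The claim accrued on 2019-11-24, when the wrongful act occurred.
Adding the 5 years base period to 2019-11-24 gives a deadline of 2024-11-24, before any tolling.
Because the plaintiff's legal incapacity ran from 2020-05-05 to 2020-12-05, the deadline is extended by 214 days to 2025-06-26.
The period was tolled for 175 days by the pending criminal prosecution (2024-02-17 to 2024-08-10), pushing the deadline to 2025-12-18.
The automatic bankruptcy stay from 2025-03-28 to 2025-11-19 tolled the period for 236 days, extending the deadline to 2026-08-11.
The other events in the timeline have no effect on the limitation period under the stated rules.
Beaumont filed on 2026-09-05, after the 2026-08-11 deadline, so the action is time-barred.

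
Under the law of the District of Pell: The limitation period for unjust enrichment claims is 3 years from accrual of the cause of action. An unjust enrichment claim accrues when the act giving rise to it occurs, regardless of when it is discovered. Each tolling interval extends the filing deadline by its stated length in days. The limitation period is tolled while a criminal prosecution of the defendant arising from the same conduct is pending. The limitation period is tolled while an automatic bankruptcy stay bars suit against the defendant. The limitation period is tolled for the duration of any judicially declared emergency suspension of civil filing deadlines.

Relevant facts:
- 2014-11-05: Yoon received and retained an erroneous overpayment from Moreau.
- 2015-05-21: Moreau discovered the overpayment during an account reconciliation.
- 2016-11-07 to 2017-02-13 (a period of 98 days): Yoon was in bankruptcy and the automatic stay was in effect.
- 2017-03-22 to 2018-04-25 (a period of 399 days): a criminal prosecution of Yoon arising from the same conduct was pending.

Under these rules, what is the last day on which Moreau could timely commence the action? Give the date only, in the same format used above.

2019-03-17

Accrual is governed by the date of the act, so the period began to run on 2014-11-05; the later discovery on 2015-05-21 is irrelevant under the stated rule.
3 years from 2014-11-05 is 2017-11-05.
The period was tolled for 98 days by the automatic bankruptcy stay (2016-11-07 to 2017-02-13), pushing the deadline to 2018-02-11.
Because the pending criminal prosecution ran from 2017-03-22 to 2018-04-25, the deadline is extended by 399 days to 2019-03-17.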